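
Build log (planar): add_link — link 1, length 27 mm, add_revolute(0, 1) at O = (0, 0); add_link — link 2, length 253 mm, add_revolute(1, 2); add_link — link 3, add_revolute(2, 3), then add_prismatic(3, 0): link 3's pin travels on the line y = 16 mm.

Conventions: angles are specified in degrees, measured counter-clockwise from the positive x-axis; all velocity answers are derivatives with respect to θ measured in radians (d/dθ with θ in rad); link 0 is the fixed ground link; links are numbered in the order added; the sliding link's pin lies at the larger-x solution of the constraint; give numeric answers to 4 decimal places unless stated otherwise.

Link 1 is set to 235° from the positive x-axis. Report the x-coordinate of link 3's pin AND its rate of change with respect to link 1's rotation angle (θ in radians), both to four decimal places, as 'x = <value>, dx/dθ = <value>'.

geometry: r = 27 mm, L = 253 mm, e = 16 mm
crank pin P = (r cos θ, r sin θ) = (-15.486564, -22.117105)
h = r sin θ − e = -22.117105 − 16 = -38.117105
x = r cos θ + √(L² − h²) = -15.486564 + 250.112147 = 234.625584
dx/dθ = −r sin θ − h·r cos θ/√(L² − h²) (θ in radians; h = -38.117105) = 19.756952

x = 234.6256, dx/dθ = 19.7570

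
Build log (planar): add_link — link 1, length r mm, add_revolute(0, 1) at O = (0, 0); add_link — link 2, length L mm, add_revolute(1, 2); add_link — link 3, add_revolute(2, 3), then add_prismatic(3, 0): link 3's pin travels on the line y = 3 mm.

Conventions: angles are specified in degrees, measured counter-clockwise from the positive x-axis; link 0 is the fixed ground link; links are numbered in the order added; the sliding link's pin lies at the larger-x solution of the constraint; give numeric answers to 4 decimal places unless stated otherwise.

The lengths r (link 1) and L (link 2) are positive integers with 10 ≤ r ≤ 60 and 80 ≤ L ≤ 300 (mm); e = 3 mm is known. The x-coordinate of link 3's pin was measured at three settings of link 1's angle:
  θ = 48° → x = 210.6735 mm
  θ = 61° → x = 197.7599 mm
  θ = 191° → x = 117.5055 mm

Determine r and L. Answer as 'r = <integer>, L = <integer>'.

constraint per measurement: (x − r cos θ)² + (r sin θ − e)² = L²
subtracting the θ₁ and θ₂ equations cancels the r² and L² terms:
r = (x₁² − x₂²) / (2[(x₁cos θ₁ + e sin θ₁) − (x₂cos θ₂ + e sin θ₂)]) = 59.0001 → r = 59
L² = (x₁ − r cos θ₁)² + (r sin θ₁ − e)² = 30976.0161 → L = 176.0000 → L = 176
check at θ₃=191°: x = 117.5055 (printed 117.5055) ✓

r = 59, L = 176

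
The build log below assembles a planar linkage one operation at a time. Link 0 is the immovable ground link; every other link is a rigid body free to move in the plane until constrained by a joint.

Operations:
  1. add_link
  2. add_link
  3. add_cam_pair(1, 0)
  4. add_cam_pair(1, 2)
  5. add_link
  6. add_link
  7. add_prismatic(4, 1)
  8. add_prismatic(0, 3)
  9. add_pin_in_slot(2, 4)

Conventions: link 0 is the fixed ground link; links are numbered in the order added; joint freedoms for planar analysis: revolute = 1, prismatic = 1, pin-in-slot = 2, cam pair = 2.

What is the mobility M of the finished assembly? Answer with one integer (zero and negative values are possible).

link 0 = ground. State L|J1|J2 = 1|0|0
+link1  2|0|0
+link2  3|0|0
C(1,0) f=2→J2  3|0|1
C(1,2) f=2→J2  3|0|2
+link3  4|0|2
+link4  5|0|2
P(4,1) f=1→J1  5|1|2
P(0,3) f=1→J1  5|2|2
PS(2,4) f=2→J2  5|2|3
M = 3(5−1)−2·2−3 = 12−4−3 = 5

M = 5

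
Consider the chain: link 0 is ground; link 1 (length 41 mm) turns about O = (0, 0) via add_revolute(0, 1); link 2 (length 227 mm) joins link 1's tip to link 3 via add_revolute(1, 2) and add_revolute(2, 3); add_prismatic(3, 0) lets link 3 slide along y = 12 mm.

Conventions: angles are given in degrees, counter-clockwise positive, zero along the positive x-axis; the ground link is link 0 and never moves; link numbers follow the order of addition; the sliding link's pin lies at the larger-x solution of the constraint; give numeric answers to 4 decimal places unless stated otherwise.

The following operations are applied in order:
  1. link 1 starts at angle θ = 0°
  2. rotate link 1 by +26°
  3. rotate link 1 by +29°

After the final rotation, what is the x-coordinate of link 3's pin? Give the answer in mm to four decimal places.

geometry: r = 41 mm, L = 227 mm, e = 12 mm; θ starts at 0°
rotate link 1 by +26°: θ ← 0° +26° = 26°
rotate link 1 by +29°: θ ← 26° +29° = 55°
crank pin P = (r cos θ, r sin θ) = (23.516634, 33.585234)
h = r sin θ − e = 33.585234 − 12 = 21.585234
x = r cos θ + √(L² − h²) = 23.516634 + 225.971409 = 249.488043

249.4880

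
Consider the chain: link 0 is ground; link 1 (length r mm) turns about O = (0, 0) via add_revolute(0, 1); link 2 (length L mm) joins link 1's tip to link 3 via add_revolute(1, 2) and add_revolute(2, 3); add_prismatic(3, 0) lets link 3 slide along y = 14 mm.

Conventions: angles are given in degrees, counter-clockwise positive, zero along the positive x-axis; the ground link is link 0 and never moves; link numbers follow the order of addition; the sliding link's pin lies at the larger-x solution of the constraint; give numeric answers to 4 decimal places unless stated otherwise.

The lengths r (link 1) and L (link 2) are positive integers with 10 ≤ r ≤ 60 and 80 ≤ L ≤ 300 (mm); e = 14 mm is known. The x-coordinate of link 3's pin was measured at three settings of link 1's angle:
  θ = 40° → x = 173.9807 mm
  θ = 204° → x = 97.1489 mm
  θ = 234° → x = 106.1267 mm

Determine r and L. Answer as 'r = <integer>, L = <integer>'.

constraint per measurement: (x − r cos θ)² + (r sin θ − e)² = L²
subtracting the θ₁ and θ₂ equations cancels the r² and L² terms:
r = (x₁² − x₂²) / (2[(x₁cos θ₁ + e sin θ₁) − (x₂cos θ₂ + e sin θ₂)]) = 44.0000 → r = 44
L² = (x₁ − r cos θ₁)² + (r sin θ₁ − e)² = 19880.9982 → L = 141.0000 → L = 141
check at θ₃=234°: x = 106.1267 (printed 106.1267) ✓

r = 44, L = 141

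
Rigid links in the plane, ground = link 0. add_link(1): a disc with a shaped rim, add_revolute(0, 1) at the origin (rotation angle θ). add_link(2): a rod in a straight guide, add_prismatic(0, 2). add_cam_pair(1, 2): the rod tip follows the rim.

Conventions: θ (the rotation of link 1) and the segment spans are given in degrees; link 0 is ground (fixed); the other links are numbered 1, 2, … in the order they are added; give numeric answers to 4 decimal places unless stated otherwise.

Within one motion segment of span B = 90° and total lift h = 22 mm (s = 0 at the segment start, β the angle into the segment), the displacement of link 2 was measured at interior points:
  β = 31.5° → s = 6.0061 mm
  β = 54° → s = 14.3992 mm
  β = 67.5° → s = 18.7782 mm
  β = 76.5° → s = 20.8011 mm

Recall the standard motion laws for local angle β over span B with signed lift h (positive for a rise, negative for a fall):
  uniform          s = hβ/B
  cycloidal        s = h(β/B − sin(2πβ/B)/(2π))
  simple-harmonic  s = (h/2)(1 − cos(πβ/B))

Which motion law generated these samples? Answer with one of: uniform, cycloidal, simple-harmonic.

candidates at β/B = r: uniform s = h·r (linear in β); cycloidal s = h·(r − sin(2πr)/(2π)); simple-harmonic s = (h/2)(1 − cos(πr))
β=31.5°: printed 6.0061 | uniform 7.7000, cycloidal 4.8673, simple-harmonic 6.0061
β=54°: printed 14.3992 | uniform 13.2000, cycloidal 15.2581, simple-harmonic 14.3992
β=67.5°: printed 18.7782 | uniform 16.5000, cycloidal 20.0014, simple-harmonic 18.7782
β=76.5°: printed 20.8011 | uniform 18.7000, cycloidal 21.5327, simple-harmonic 20.8011
only one law matches every sample → simple-harmonic

simple-harmonic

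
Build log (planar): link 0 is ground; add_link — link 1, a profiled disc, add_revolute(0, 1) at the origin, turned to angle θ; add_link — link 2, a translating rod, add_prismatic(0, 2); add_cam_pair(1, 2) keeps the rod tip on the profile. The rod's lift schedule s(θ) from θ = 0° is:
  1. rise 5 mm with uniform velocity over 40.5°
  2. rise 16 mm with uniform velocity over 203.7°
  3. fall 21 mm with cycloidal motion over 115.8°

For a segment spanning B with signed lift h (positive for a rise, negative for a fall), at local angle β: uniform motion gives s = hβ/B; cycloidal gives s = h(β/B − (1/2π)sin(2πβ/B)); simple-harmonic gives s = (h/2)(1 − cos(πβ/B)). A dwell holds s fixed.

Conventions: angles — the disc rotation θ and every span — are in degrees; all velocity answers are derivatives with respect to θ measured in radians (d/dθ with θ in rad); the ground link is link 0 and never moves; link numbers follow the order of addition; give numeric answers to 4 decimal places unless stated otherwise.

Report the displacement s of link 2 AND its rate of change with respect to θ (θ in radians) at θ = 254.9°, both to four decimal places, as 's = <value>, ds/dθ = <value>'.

seg 1 [0°–40.5°] uniform, h=5: full span → s += 5 → s = 5.0000
seg 2 [40.5°–244.2°] uniform, h=16: full span → s += 16 → s = 21.0000
seg 3 [244.2°–360°] cycloidal, h=-21: θ=254.9° here. β=10.7, B=115.8. -21·(0.0924 − sin(2π·0.0924)/(2π)) = -0.1072 → s = 20.8928
velocity in seg [244.2°–360°] (cycloidal), θ in radians: β = 10.7° = 0.1868 rad, B = 115.8° = 2.0211 rad; ds/dθ = (h/B)(1 − cos(2πβ/B)) = ((-21)/2.0211)(1 − cos(2π·0.0924)) = -1.702474 mm/rad

s = 20.8928, ds/dθ = -1.7025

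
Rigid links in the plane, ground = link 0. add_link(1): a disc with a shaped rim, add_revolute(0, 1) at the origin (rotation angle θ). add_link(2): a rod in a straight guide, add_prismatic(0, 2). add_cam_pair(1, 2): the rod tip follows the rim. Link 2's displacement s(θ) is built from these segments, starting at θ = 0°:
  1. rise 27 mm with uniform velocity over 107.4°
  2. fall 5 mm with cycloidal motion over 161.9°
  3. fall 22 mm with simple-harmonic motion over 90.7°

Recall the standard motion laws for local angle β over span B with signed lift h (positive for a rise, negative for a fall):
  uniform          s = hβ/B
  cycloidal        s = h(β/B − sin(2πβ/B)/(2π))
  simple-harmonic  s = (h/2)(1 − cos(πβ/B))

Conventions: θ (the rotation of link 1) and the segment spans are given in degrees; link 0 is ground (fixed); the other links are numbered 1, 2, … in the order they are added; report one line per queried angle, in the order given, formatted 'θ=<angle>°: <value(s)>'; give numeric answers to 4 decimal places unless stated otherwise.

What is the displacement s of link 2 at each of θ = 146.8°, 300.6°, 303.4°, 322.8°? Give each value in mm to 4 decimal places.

segment 1 (0° to 107.4°, uniform, h = 27) is passed completely: s = 0.0000 + (27) = 27.0000
θ = 146.8° falls in segment 2 (107.4° to 269.3°, cycloidal, h = -5): β = 146.8 − 107.4 = 39.4°, B = 161.9°; Δs = -5·(0.2434 − sin(2π·0.2434)/(2π)) = -0.4217; s = 27.0000 − 0.4217 = 26.5783
segment 2 (107.4° to 269.3°, cycloidal, h = -5) is passed completely: s = 27.0000 + (-5) = 22.0000
θ = 300.6° falls in segment 3 (269.3° to 360°, simple-harmonic, h = -22): β = 300.6 − 269.3 = 31.3°, B = 90.7°; Δs = -22/2·(1 − cos(π·0.3451)) = -5.8556; s = 22.0000 − 5.8556 = 16.1444
θ = 303.4° falls in segment 3 (269.3° to 360°, simple-harmonic, h = -22): β = 303.4 − 269.3 = 34.1°, B = 90.7°; Δs = -22/2·(1 − cos(π·0.3760)) = -6.8213; s = 22.0000 − 6.8213 = 15.1787
θ = 322.8° falls in segment 3 (269.3° to 360°, simple-harmonic, h = -22): β = 322.8 − 269.3 = 53.5°, B = 90.7°; Δs = -22/2·(1 − cos(π·0.5899)) = -14.0641; s = 22.0000 − 14.0641 = 7.9359

θ=146.8°: 26.5783
θ=300.6°: 16.1444
θ=303.4°: 15.1787
θ=322.8°: 7.9359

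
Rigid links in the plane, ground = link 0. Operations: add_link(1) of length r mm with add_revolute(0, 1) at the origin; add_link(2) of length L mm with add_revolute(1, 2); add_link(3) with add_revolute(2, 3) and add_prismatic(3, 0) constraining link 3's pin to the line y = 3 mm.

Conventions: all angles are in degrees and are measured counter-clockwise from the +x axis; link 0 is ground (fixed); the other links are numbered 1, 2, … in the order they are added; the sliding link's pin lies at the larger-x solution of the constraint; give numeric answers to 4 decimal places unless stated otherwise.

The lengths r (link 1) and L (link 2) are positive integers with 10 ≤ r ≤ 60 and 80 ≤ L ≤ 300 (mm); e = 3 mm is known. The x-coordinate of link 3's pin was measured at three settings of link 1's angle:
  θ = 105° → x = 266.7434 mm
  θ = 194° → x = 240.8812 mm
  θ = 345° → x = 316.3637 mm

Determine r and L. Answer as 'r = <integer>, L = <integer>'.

constraint per measurement: (x − r cos θ)² + (r sin θ − e)² = L²
subtracting the θ₁ and θ₂ equations cancels the r² and L² terms:
r = (x₁² − x₂²) / (2[(x₁cos θ₁ + e sin θ₁) − (x₂cos θ₂ + e sin θ₂)]) = 39.0000 → r = 39
L² = (x₁ − r cos θ₁)² + (r sin θ₁ − e)² = 77841.0000 → L = 279.0000 → L = 279
check at θ₃=345°: x = 316.3637 (printed 316.3637) ✓

r = 39, L = 279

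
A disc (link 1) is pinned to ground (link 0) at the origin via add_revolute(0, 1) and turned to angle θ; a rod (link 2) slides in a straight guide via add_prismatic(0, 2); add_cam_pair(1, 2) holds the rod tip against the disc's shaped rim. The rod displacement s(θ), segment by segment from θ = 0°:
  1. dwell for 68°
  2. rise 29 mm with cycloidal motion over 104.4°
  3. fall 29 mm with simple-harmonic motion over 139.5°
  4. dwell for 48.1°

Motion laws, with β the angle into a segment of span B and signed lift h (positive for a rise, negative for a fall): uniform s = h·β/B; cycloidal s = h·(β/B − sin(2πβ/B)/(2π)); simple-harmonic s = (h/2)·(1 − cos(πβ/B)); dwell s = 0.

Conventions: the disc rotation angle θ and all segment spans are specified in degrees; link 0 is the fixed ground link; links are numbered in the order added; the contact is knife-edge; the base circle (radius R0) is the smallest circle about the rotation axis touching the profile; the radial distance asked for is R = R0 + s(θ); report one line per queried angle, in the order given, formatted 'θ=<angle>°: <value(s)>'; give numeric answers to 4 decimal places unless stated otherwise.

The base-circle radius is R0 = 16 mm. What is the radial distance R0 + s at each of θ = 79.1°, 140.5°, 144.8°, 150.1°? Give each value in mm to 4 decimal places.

segment 1 (0° to 68°, dwell): s unchanged at 0.0000
θ = 79.1° falls in segment 2 (68° to 172.4°, cycloidal, h = 29): β = 79.1 − 68 = 11.1°, B = 104.4°; Δs = 29·(0.1063 − sin(2π·0.1063)/(2π)) = 0.2243; s = 0.0000 + 0.2243 = 0.2243
θ = 140.5° falls in segment 2 (68° to 172.4°, cycloidal, h = 29): β = 140.5 − 68 = 72.5°, B = 104.4°; Δs = 29·(0.6944 − sin(2π·0.6944)/(2π)) = 24.4760; s = 0.0000 + 24.4760 = 24.4760
θ = 144.8° falls in segment 2 (68° to 172.4°, cycloidal, h = 29): β = 144.8 − 68 = 76.8°, B = 104.4°; Δs = 29·(0.7356 − sin(2π·0.7356)/(2π)) = 25.9300; s = 0.0000 + 25.9300 = 25.9300
θ = 150.1° falls in segment 2 (68° to 172.4°, cycloidal, h = 29): β = 150.1 − 68 = 82.1°, B = 104.4°; Δs = 29·(0.7864 − sin(2π·0.7864)/(2π)) = 27.3009; s = 0.0000 + 27.3009 = 27.3009
θ=79.1°: R = R0 + s = 16 + 0.2243 = 16.2243
θ=140.5°: R = R0 + s = 16 + 24.4760 = 40.4760
θ=144.8°: R = R0 + s = 16 + 25.9300 = 41.9300
θ=150.1°: R = R0 + s = 16 + 27.3009 = 43.3009

θ=79.1°: 16.2243
θ=140.5°: 40.4760
θ=144.8°: 41.9300
θ=150.1°: 43.3009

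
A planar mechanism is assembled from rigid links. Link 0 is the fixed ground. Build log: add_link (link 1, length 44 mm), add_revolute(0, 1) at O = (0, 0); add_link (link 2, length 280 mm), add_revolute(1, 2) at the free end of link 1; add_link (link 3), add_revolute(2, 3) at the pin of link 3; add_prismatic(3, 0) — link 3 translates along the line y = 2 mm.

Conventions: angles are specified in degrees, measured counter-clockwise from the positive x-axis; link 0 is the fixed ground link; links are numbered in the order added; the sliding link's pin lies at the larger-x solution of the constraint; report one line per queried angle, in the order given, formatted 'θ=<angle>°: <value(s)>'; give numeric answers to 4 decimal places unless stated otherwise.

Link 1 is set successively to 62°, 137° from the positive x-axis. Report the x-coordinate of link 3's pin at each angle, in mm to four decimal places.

geometry: r = 44 mm, L = 280 mm, e = 2 mm
θ=62°: crank pin P = (r cos θ, r sin θ) = (20.656749, 38.849694)
θ=62°: h = r sin θ − e = 38.849694 − 2 = 36.849694
θ=62°: x = r cos θ + √(L² − h²) = 20.656749 + 277.564587 = 298.221336
θ=137°: crank pin P = (r cos θ, r sin θ) = (-32.179563, 30.007928)
θ=137°: h = r sin θ − e = 30.007928 − 2 = 28.007928
θ=137°: x = r cos θ + √(L² − h²) = -32.179563 + 278.595685 = 246.416123

θ=62°: 298.2213
θ=137°: 246.4161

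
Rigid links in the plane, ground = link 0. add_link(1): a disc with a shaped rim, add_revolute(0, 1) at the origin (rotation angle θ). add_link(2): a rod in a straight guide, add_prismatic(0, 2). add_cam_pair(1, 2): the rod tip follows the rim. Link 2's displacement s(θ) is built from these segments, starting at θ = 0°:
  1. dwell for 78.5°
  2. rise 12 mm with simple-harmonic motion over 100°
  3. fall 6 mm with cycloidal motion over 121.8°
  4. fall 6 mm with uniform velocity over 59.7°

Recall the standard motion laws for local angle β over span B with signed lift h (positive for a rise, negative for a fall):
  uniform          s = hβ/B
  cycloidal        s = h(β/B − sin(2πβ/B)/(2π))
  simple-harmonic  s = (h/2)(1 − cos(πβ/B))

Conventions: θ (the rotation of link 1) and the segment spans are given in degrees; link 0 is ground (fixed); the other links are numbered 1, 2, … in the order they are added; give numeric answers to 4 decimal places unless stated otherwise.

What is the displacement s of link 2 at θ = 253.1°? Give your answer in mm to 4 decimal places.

segment 1 (0° to 78.5°, dwell): s unchanged at 0.0000
segment 2 (78.5° to 178.5°, simple-harmonic, h = 12) is passed completely: s = 0.0000 + (12) = 12.0000
θ = 253.1° falls in segment 3 (178.5° to 300.3°, cycloidal, h = -6): β = 253.1 − 178.5 = 74.6°, B = 121.8°; Δs = -6·(0.6125 − sin(2π·0.6125)/(2π)) = -4.2950; s = 12.0000 − 4.2950 = 7.7050

7.7050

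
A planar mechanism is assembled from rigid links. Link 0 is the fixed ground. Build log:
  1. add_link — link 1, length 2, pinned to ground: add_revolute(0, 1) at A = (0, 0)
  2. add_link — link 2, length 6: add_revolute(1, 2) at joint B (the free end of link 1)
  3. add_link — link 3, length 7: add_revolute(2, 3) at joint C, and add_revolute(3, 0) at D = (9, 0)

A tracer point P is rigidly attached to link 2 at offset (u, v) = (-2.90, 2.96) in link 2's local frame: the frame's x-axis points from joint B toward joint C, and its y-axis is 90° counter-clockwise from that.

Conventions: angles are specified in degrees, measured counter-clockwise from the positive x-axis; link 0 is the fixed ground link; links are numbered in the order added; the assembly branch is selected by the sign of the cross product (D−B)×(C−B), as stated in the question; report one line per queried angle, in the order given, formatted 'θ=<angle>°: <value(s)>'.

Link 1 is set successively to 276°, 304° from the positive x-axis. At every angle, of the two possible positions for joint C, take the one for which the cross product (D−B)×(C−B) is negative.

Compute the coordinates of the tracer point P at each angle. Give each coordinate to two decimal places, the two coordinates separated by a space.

A=(0,0), D=(9.00,0)
θ=276°: B = A + 2.00·(cos276°, sin276°) = (0.2091, -1.9890)
θ=276°: |BD| = 9.0132
θ=276°: circle(B,6.00) ∩ circle(D,7.00): a=3.7854, h=4.6552
θ=276°:   candidates: C₊=(2.8738,3.3867) cross=41.958; C₋=(4.9285,-5.6941) cross=-41.958
θ=276°:   branch - wants cross < 0 → take C=(4.9285,-5.6941) (cross=-41.958)
θ=276°: ex = (C−B)/|BC| = (0.7866,-0.6175); ey = (0.6175,0.7866)
θ=276°: P = B + -2.90·ex + 2.96·ey = (-0.2442,2.1300)
θ=304°: B = A + 2.00·(cos304°, sin304°) = (1.1184, -1.6581)
θ=304°: |BD| = 8.0541
θ=304°: circle(B,6.00) ∩ circle(D,7.00): a=3.2200, h=5.0627
θ=304°:   candidates: C₊=(3.2272,3.9591) cross=40.776; C₋=(5.3117,-5.9495) cross=-40.776
θ=304°:   branch - wants cross < 0 → take C=(5.3117,-5.9495) (cross=-40.776)
θ=304°: ex = (C−B)/|BC| = (0.6989,-0.7152); ey = (0.7152,0.6989)
θ=304°: P = B + -2.90·ex + 2.96·ey = (1.2087,2.4848)

θ=276°: -0.24 2.13
θ=304°: 1.21 2.48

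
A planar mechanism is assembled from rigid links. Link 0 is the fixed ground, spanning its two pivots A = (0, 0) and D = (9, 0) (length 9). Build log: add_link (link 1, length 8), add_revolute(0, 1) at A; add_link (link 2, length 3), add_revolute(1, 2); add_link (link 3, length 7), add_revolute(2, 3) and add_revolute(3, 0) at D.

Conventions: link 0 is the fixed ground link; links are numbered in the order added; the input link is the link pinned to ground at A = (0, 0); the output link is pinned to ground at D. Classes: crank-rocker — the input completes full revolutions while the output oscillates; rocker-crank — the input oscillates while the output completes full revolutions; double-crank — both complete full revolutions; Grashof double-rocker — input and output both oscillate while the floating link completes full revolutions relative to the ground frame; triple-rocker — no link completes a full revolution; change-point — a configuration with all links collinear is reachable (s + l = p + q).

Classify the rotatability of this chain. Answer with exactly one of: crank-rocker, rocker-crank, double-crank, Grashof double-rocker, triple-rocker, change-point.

lengths: ground=9, input=8, coupler=3, output=7
sorted: s=3 (shortest), l=9 (longest), p+q=15
s + l = 12 vs p + q = 15
s + l < p + q (Grashof) with shortest = coupler link → Grashof double-rocker

Grashof double-rocker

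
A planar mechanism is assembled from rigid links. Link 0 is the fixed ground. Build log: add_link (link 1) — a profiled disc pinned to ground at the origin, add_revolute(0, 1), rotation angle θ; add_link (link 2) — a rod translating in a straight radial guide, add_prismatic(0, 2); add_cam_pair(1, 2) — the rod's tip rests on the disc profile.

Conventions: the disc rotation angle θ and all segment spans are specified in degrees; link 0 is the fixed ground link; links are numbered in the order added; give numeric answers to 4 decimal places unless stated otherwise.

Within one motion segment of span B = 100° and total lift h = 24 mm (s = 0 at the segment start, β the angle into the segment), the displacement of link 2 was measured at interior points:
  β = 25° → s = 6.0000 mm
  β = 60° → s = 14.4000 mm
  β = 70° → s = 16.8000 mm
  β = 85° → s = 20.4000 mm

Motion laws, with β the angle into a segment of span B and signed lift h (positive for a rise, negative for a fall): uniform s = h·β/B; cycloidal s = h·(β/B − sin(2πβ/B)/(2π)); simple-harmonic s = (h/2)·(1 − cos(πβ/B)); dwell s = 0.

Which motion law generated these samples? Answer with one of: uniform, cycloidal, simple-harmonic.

candidates at β/B = r: uniform s = h·r (linear in β); cycloidal s = h·(r − sin(2πr)/(2π)); simple-harmonic s = (h/2)(1 − cos(πr))
β=25°: printed 6.0000 | uniform 6.0000, cycloidal 2.1803, simple-harmonic 3.5147
β=60°: printed 14.4000 | uniform 14.4000, cycloidal 16.6452, simple-harmonic 15.7082
β=70°: printed 16.8000 | uniform 16.8000, cycloidal 20.4328, simple-harmonic 19.0534
β=85°: printed 20.4000 | uniform 20.4000, cycloidal 23.4902, simple-harmonic 22.6921
only one law matches every sample → uniform

uniform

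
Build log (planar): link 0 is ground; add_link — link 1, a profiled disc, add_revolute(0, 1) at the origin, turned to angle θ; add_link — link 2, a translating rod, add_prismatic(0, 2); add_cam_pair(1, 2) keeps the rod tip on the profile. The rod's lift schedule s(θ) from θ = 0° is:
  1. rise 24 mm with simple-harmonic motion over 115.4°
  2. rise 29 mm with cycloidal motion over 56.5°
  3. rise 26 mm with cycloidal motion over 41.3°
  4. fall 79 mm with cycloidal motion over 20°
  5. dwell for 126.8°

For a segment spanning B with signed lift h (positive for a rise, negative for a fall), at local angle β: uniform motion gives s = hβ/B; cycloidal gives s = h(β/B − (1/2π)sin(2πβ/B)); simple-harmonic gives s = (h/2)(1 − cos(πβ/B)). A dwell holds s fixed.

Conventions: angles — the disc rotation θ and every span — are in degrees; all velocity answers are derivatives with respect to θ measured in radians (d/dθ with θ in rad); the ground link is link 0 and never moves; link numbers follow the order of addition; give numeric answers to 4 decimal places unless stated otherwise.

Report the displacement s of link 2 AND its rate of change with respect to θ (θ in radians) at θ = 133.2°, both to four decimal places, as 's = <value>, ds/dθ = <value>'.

seg 1 [0°–115.4°] simple-harmonic, h=24: full span → s += 24 → s = 24.0000
seg 2 [115.4°–171.9°] cycloidal, h=29: θ=133.2° here. β=17.8, B=56.5. 29·(0.3150 − sin(2π·0.3150)/(2π)) = 4.9009 → s = 28.9009
velocity in seg [115.4°–171.9°] (cycloidal), θ in radians: β = 17.8° = 0.3107 rad, B = 56.5° = 0.9861 rad; ds/dθ = (h/B)(1 − cos(2πβ/B)) = (29/0.9861)(1 − cos(2π·0.3150)) = 41.095462 mm/rad

s = 28.9009, ds/dθ = 41.0955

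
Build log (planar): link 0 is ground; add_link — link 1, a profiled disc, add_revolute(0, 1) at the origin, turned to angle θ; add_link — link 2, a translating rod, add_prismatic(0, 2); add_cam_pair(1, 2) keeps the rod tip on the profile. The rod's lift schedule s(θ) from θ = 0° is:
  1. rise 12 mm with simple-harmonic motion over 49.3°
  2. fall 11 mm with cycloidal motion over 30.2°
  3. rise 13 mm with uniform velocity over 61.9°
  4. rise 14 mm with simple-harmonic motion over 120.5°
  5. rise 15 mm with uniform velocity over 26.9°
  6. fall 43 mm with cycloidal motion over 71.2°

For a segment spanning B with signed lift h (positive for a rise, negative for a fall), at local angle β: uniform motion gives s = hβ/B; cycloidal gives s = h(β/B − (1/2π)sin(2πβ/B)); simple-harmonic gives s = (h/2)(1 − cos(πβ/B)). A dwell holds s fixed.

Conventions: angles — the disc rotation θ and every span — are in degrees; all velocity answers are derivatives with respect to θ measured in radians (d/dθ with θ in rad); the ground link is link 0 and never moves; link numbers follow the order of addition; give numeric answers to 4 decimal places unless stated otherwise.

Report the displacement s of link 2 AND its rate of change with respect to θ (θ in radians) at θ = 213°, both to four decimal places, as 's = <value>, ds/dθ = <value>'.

seg 1 [0°–49.3°] simple-harmonic, h=12: full span → s += 12 → s = 12.0000
seg 2 [49.3°–79.5°] cycloidal, h=-11: full span → s += -11 → s = 1.0000
seg 3 [79.5°–141.4°] uniform, h=13: full span → s += 13 → s = 14.0000
seg 4 [141.4°–261.9°] simple-harmonic, h=14: θ=213° here. β=71.6, B=120.5. 14/2·(1 − cos(π·0.5942)) = 9.0413 → s = 23.0413
velocity in seg [141.4°–261.9°] (simple-harmonic), θ in radians: β = 71.6° = 1.2497 rad, B = 120.5° = 2.1031 rad; ds/dθ = (πh/(2B)) sin(πβ/B) = (π·14/(2·2.1031)) sin(π·0.5942) = 10.001967 mm/rad

s = 23.0413, ds/dθ = 10.0020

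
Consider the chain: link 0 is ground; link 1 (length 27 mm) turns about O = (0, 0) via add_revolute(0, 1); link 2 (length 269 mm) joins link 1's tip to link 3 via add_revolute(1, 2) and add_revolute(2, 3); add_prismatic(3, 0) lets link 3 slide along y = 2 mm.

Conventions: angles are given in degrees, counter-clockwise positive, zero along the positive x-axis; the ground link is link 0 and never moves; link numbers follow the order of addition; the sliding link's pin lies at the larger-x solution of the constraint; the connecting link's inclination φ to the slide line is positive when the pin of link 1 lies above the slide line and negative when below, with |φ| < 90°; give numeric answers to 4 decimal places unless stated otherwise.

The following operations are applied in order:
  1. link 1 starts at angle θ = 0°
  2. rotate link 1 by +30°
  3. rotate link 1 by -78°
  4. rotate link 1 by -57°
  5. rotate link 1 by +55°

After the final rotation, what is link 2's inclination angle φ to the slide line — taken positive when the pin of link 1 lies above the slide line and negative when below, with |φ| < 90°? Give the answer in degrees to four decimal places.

geometry: r = 27 mm, L = 269 mm, e = 2 mm; θ starts at 0°
rotate link 1 by +30°: θ ← 0° +30° = 30°
rotate link 1 by -78°: θ ← 30° -78° = -48°
rotate link 1 by -57°: θ ← -48° -57° = -105°
rotate link 1 by +55°: θ ← -105° +55° = -50°
h = r sin θ − e = -20.683200 − 2 = -22.683200
sin φ = h / L = -22.683200 / 269 = -0.08432416
φ = arcsin(-0.08432416) = -4.837163°

-4.8372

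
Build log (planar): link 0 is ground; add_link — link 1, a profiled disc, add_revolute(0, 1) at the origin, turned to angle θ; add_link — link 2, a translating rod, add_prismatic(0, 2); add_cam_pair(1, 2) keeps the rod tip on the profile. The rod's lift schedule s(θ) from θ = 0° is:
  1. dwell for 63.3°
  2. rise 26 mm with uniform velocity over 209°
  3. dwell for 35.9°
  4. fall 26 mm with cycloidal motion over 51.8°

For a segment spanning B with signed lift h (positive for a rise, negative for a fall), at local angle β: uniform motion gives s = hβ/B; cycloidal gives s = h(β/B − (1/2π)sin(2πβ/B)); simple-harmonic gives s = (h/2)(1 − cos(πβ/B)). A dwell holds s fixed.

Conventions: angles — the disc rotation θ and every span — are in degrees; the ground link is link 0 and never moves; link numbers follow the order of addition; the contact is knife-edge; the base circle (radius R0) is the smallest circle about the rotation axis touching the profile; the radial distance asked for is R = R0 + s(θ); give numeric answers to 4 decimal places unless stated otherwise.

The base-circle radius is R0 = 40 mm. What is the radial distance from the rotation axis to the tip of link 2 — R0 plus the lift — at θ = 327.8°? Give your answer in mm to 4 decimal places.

seg 1 [0°–63.3°] dwell: s stays 0.0000
seg 2 [63.3°–272.3°] uniform, h=26: full span → s += 26 → s = 26.0000
seg 3 [272.3°–308.2°] dwell: s stays 26.0000
seg 4 [308.2°–360°] cycloidal, h=-26: θ=327.8° here. β=19.6, B=51.8. -26·(0.3784 − sin(2π·0.3784)/(2π)) = -6.9746 → s = 19.0254
R = R0 + s = 40 + 19.0254 = 59.0254

59.0254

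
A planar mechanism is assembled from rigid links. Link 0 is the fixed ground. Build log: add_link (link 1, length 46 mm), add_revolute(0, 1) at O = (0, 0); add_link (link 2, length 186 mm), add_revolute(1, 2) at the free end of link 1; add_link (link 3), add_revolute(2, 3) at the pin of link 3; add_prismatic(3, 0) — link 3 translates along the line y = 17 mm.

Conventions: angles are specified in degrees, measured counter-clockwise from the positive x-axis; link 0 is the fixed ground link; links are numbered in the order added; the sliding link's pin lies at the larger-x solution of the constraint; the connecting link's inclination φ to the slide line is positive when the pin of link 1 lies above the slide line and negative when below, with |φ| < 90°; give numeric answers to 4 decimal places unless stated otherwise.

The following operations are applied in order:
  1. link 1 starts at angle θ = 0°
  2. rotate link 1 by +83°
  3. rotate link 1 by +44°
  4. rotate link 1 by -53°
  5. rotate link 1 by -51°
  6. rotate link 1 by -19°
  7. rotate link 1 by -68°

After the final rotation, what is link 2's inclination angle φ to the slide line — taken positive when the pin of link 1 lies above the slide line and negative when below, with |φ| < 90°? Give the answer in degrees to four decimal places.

geometry: r = 46 mm, L = 186 mm, e = 17 mm; θ starts at 0°
rotate link 1 by +83°: θ ← 0° +83° = 83°
rotate link 1 by +44°: θ ← 83° +44° = 127°
rotate link 1 by -53°: θ ← 127° -53° = 74°
rotate link 1 by -51°: θ ← 74° -51° = 23°
rotate link 1 by -19°: θ ← 23° -19° = 4°
rotate link 1 by -68°: θ ← 4° -68° = -64°
h = r sin θ − e = -41.344526 − 17 = -58.344526
sin φ = h / L = -58.344526 / 186 = -0.31368025
φ = arcsin(-0.31368025) = -18.281160°

-18.2812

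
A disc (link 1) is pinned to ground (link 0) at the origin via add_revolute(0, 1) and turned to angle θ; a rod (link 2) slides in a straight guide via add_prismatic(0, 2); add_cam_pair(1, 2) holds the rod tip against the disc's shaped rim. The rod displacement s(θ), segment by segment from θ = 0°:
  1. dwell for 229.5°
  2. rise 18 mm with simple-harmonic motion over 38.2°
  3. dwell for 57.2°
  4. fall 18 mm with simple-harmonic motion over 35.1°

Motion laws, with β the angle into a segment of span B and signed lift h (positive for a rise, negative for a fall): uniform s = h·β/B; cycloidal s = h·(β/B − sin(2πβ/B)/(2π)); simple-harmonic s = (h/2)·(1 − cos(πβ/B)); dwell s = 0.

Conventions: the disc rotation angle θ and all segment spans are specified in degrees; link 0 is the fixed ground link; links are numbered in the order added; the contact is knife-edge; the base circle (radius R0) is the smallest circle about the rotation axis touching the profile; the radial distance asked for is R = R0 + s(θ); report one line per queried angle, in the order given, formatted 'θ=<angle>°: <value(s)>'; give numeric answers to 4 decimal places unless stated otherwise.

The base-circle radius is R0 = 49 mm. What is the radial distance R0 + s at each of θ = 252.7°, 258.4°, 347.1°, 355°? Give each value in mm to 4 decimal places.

segment 1 (0° to 229.5°, dwell): s unchanged at 0.0000
θ = 252.7° falls in segment 2 (229.5° to 267.7°, simple-harmonic, h = 18): β = 252.7 − 229.5 = 23.2°, B = 38.2°; Δs = 18/2·(1 − cos(π·0.6073)) = 11.9775; s = 0.0000 + 11.9775 = 11.9775
θ = 258.4° falls in segment 2 (229.5° to 267.7°, simple-harmonic, h = 18): β = 258.4 − 229.5 = 28.9°, B = 38.2°; Δs = 18/2·(1 − cos(π·0.7565)) = 15.4935; s = 0.0000 + 15.4935 = 15.4935
segment 2 (229.5° to 267.7°, simple-harmonic, h = 18) is passed completely: s = 0.0000 + (18) = 18.0000
segment 3 (267.7° to 324.9°, dwell): s unchanged at 18.0000
θ = 347.1° falls in segment 4 (324.9° to 360°, simple-harmonic, h = -18): β = 347.1 − 324.9 = 22.2°, B = 35.1°; Δs = -18/2·(1 − cos(π·0.6325)) = -12.6385; s = 18.0000 − 12.6385 = 5.3615
θ = 355° falls in segment 4 (324.9° to 360°, simple-harmonic, h = -18): β = 355 − 324.9 = 30.1°, B = 35.1°; Δs = -18/2·(1 − cos(π·0.8575)) = -17.1137; s = 18.0000 − 17.1137 = 0.8863
θ=252.7°: R = R0 + s = 49 + 11.9775 = 60.9775
θ=258.4°: R = R0 + s = 49 + 15.4935 = 64.4935
θ=347.1°: R = R0 + s = 49 + 5.3615 = 54.3615
θ=355°: R = R0 + s = 49 + 0.8863 = 49.8863

θ=252.7°: 60.9775
θ=258.4°: 64.4935
θ=347.1°: 54.3615
θ=355°: 49.8863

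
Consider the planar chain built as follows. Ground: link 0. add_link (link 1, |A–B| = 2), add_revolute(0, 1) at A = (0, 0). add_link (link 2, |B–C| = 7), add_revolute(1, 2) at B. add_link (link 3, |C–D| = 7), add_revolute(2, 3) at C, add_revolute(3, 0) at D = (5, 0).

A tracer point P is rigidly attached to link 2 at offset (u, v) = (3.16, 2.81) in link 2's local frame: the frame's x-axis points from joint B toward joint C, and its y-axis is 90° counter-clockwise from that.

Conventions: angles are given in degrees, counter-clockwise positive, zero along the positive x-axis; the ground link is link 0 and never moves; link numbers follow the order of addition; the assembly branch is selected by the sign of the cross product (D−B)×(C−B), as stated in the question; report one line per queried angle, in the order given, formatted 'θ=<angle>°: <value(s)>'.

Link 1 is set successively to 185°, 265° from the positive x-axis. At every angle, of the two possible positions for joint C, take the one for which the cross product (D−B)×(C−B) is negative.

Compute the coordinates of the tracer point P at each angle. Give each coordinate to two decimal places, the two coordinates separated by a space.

A=(0,0), D=(5.00,0)
θ=185°: B = A + 2.00·(cos185°, sin185°) = (-1.9924, -0.1743)
θ=185°: |BD| = 6.9946
θ=185°: circle(B,7.00) ∩ circle(D,7.00): a=3.4973, h=6.0637
θ=185°:   candidates: C₊=(1.3527,5.9747) cross=42.413; C₋=(1.6549,-6.1490) cross=-42.413
θ=185°:   branch - wants cross < 0 → take C=(1.6549,-6.1490) (cross=-42.413)
θ=185°: ex = (C−B)/|BC| = (0.5210,-0.8535); ey = (0.8535,0.5210)
θ=185°: P = B + 3.16·ex + 2.81·ey = (2.0525,-1.4073)
θ=265°: B = A + 2.00·(cos265°, sin265°) = (-0.1743, -1.9924)
θ=265°: |BD| = 5.5446
θ=265°: circle(B,7.00) ∩ circle(D,7.00): a=2.7723, h=6.4276
θ=265°:   candidates: C₊=(0.1032,5.0021) cross=35.639; C₋=(4.7225,-6.9945) cross=-35.639
θ=265°:   branch - wants cross < 0 → take C=(4.7225,-6.9945) (cross=-35.639)
θ=265°: ex = (C−B)/|BC| = (0.6995,-0.7146); ey = (0.7146,0.6995)
θ=265°: P = B + 3.16·ex + 2.81·ey = (4.0442,-2.2848)

θ=185°: 2.05 -1.41
θ=265°: 4.04 -2.28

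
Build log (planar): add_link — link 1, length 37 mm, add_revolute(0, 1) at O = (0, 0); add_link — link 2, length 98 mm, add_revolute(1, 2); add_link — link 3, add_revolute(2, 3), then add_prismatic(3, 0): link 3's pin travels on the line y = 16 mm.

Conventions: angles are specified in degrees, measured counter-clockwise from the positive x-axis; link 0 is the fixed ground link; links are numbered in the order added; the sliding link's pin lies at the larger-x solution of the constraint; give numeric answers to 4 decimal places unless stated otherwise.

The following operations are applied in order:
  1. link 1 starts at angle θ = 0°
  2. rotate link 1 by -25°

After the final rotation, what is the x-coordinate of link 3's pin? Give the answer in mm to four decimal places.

geometry: r = 37 mm, L = 98 mm, e = 16 mm; θ starts at 0°
rotate link 1 by -25°: θ ← 0° -25° = -25°
crank pin P = (r cos θ, r sin θ) = (33.533388, -15.636876)
h = r sin θ − e = -15.636876 − 16 = -31.636876
x = r cos θ + √(L² − h²) = 33.533388 + 92.752941 = 126.286329

126.2863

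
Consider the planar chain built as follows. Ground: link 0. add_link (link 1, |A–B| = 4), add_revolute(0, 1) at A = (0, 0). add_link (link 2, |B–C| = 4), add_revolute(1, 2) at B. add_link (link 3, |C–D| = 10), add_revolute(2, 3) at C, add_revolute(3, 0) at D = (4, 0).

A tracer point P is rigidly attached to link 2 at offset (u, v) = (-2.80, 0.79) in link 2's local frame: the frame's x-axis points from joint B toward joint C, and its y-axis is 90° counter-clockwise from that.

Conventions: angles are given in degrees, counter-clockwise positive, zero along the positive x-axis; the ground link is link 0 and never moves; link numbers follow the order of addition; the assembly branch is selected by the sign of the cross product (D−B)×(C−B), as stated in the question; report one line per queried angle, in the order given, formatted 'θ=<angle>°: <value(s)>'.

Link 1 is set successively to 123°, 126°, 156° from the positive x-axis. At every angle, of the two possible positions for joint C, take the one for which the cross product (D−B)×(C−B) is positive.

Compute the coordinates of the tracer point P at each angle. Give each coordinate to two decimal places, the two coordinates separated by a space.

A=(0,0), D=(4.00,0)
θ=123°: B = A + 4.00·(cos123°, sin123°) = (-2.1786, 3.3547)
θ=123°: |BD| = 7.0305
θ=123°: circle(B,4.00) ∩ circle(D,10.00): a=-2.4587, h=3.1551
θ=123°:   candidates: C₊=(-2.8338,7.3007) cross=22.182; C₋=(-5.8448,1.7551) cross=-22.182
θ=123°:   branch + wants cross > 0 → take C=(-2.8338,7.3007) (cross=22.182)
θ=123°: ex = (C−B)/|BC| = (-0.1638,0.9865); ey = (-0.9865,-0.1638)
θ=123°: P = B + -2.80·ex + 0.79·ey = (-2.4992,0.4631)
θ=126°: B = A + 4.00·(cos126°, sin126°) = (-2.3511, 3.2361)
θ=126°: |BD| = 7.1281
θ=126°: circle(B,4.00) ∩ circle(D,10.00): a=-2.3282, h=3.2526
θ=126°:   candidates: C₊=(-2.9489,7.1911) cross=23.185; C₋=(-5.9022,1.3949) cross=-23.185
θ=126°:   branch + wants cross > 0 → take C=(-2.9489,7.1911) (cross=23.185)
θ=126°: ex = (C−B)/|BC| = (-0.1494,0.9888); ey = (-0.9888,-0.1494)
θ=126°: P = B + -2.80·ex + 0.79·ey = (-2.7138,0.3495)
θ=156°: B = A + 4.00·(cos156°, sin156°) = (-3.6542, 1.6269)
θ=156°: |BD| = 7.8252
θ=156°: circle(B,4.00) ∩ circle(D,10.00): a=-1.4547, h=3.7261
θ=156°:   candidates: C₊=(-4.3024,5.5741) cross=29.157; C₋=(-5.8518,-1.7153) cross=-29.157
θ=156°:   branch + wants cross > 0 → take C=(-4.3024,5.5741) (cross=29.157)
θ=156°: ex = (C−B)/|BC| = (-0.1621,0.9868); ey = (-0.9868,-0.1621)
θ=156°: P = B + -2.80·ex + 0.79·ey = (-3.9800,-1.2641)

θ=123°: -2.50 0.46
θ=126°: -2.71 0.35
θ=156°: -3.98 -1.26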